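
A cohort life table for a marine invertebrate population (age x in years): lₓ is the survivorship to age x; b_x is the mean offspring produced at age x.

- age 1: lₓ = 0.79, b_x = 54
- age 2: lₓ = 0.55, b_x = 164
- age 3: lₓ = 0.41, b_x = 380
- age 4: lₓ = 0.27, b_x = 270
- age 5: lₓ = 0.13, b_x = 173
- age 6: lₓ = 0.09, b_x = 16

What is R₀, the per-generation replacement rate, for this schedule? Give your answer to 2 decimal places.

R₀ = Σ lₓ b_x:
  age 1: 0.79 × 54 = 42.6600
  age 2: 0.55 × 164 = 90.2000
  age 3: 0.41 × 380 = 155.8000
  age 4: 0.27 × 270 = 72.9000
  age 5: 0.13 × 173 = 22.4900
  age 6: 0.09 × 16 = 1.4400
R₀ = 42.6600 + 90.2000 + 155.8000 + 72.9000 + 22.4900 + 1.4400 = 385.4900

385.49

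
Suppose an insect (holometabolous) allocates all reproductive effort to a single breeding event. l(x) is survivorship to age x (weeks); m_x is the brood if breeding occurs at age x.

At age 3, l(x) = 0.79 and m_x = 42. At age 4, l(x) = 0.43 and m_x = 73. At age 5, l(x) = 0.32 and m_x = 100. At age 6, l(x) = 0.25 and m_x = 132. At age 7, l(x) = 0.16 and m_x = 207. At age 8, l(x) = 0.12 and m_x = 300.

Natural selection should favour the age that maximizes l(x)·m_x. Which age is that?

Expected offspring if breeding at age x = l(x) × m_x:
  age 3: 0.79 × 42 = 33.180
  age 4: 0.43 × 73 = 31.390
  age 5: 0.32 × 100 = 32.000
  age 6: 0.25 × 132 = 33.000
  age 7: 0.16 × 207 = 33.120
  age 8: 0.12 × 300 = 36.000
Maximum at age 8 (36.000).

8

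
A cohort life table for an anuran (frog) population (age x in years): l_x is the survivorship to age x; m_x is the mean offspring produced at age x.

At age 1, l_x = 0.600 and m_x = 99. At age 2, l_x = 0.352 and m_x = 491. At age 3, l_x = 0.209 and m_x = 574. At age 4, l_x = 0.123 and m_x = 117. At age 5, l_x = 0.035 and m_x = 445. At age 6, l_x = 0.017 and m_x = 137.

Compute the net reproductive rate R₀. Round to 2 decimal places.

384.49

R₀ = Σ l_x m_x:
  age 1: 0.600 × 99 = 59.4000
  age 2: 0.352 × 491 = 172.8320
  age 3: 0.209 × 574 = 119.9660
  age 4: 0.123 × 117 = 14.3910
  age 5: 0.035 × 445 = 15.5750
  age 6: 0.017 × 137 = 2.3290
R₀ = 59.4000 + 172.8320 + 119.9660 + 14.3910 + 15.5750 + 2.3290 = 384.4930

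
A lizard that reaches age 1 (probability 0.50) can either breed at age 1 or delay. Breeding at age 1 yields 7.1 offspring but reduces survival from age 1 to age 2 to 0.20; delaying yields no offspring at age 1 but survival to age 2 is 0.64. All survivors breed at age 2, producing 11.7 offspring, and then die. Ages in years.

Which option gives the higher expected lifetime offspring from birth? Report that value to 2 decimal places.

4.72

breed at age 1: R₀ = 0.50 × (7.1 + 0.20 × 11.7) = 0.50 × 9.4400 = 4.7200
delay to age 2: R₀ = 0.50 × (0.64 × 11.7) = 0.50 × 7.4880 = 3.7440
Higher: breed at age 1 (4.7200).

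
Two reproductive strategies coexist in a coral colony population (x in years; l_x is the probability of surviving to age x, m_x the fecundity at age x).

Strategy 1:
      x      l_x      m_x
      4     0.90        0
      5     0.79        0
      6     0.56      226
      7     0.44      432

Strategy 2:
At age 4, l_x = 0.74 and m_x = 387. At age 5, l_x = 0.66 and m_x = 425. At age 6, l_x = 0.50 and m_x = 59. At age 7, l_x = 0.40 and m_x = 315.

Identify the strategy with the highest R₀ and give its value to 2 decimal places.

Strategy 1: R₀ = 0.90×0 + 0.79×0 + 0.56×226 + 0.44×432 = 316.6400
Strategy 2: R₀ = 0.74×387 + 0.66×425 + 0.50×59 + 0.40×315 = 722.3800
Highest R₀: strategy 2 with 722.3800.

722.38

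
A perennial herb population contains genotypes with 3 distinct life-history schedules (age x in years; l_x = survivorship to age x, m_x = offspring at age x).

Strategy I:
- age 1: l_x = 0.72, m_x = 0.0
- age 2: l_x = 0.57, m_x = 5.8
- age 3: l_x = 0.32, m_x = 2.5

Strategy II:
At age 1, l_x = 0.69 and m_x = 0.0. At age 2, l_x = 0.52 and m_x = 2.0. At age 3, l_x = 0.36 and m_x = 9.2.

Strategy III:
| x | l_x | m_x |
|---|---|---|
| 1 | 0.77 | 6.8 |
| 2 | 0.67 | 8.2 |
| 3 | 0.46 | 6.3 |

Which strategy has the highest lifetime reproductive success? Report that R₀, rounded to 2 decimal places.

Strategy I: R₀ = 0.72×0.0 + 0.57×5.8 + 0.32×2.5 = 4.1060
Strategy II: R₀ = 0.69×0.0 + 0.52×2.0 + 0.36×9.2 = 4.3520
Strategy III: R₀ = 0.77×6.8 + 0.67×8.2 + 0.46×6.3 = 13.6280
Highest R₀: strategy III with 13.6280.

13.63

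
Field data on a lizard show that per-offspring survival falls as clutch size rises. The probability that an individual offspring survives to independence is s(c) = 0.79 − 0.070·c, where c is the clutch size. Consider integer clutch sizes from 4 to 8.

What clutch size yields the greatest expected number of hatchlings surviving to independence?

Expected hatchlings surviving to independence = c × s(c):
  c=4: 4 × 0.510 = 2.040
  c=5: 5 × 0.440 = 2.200
  c=6: 6 × 0.370 = 2.220
  c=7: 7 × 0.300 = 2.100
  c=8: 8 × 0.230 = 1.840
Maximum at c = 6 (2.220 hatchlings surviving to independence).

6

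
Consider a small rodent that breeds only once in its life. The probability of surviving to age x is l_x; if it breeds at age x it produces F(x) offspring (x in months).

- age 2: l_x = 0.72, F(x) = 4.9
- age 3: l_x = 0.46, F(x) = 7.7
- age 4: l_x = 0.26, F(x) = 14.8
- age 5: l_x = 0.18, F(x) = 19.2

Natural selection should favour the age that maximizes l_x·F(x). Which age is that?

4

Expected offspring if breeding at age x = l_x × F(x):
  age 2: 0.72 × 4.9 = 3.528
  age 3: 0.46 × 7.7 = 3.542
  age 4: 0.26 × 14.8 = 3.848
  age 5: 0.18 × 19.2 = 3.456
Maximum at age 4 (3.848).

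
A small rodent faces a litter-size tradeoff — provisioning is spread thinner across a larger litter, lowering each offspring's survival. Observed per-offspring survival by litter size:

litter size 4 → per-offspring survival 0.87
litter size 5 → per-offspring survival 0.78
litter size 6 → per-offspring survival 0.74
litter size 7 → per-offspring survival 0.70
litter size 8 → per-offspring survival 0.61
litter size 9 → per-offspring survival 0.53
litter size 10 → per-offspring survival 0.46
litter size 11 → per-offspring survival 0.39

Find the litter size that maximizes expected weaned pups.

Expected weaned pups = c × s(c):
  c=4: 4 × 0.87 = 3.480
  c=5: 5 × 0.78 = 3.900
  c=6: 6 × 0.74 = 4.440
  c=7: 7 × 0.70 = 4.900
  c=8: 8 × 0.61 = 4.880
  c=9: 9 × 0.53 = 4.770
  c=10: 10 × 0.46 = 4.600
  c=11: 11 × 0.39 = 4.290
Maximum at c = 7 (4.900 weaned pups).

7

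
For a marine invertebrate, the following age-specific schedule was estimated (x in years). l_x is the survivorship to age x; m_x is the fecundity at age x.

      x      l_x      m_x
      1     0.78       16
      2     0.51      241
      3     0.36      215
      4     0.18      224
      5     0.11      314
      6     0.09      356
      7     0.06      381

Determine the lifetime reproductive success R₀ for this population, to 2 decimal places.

R₀ = Σ l_x m_x:
  age 1: 0.78 × 16 = 12.4800
  age 2: 0.51 × 241 = 122.9100
  age 3: 0.36 × 215 = 77.4000
  age 4: 0.18 × 224 = 40.3200
  age 5: 0.11 × 314 = 34.5400
  age 6: 0.09 × 356 = 32.0400
  age 7: 0.06 × 381 = 22.8600
R₀ = 12.4800 + 122.9100 + 77.4000 + 40.3200 + 34.5400 + 32.0400 + 22.8600 = 342.5500

342.55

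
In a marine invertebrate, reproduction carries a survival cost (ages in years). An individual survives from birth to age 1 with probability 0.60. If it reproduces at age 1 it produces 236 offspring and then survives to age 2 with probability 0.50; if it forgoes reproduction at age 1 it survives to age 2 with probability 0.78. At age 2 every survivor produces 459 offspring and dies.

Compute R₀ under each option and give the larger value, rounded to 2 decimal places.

breed at age 1: R₀ = 0.60 × (236 + 0.50 × 459) = 0.60 × 465.5000 = 279.3000
delay to age 2: R₀ = 0.60 × (0.78 × 459) = 0.60 × 358.0200 = 214.8120
Higher: breed at age 1 (279.3000).

279.30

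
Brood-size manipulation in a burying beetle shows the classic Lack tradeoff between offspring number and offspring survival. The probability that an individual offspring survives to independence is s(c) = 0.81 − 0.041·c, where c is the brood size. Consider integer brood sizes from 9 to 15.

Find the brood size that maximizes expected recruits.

Expected recruits = c × s(c):
  c=9: 9 × 0.441 = 3.969
  c=10: 10 × 0.400 = 4.000
  c=11: 11 × 0.359 = 3.949
  c=12: 12 × 0.318 = 3.816
  c=13: 13 × 0.277 = 3.601
  c=14: 14 × 0.236 = 3.304
  c=15: 15 × 0.195 = 2.925
Maximum at c = 10 (4.000 recruits).

10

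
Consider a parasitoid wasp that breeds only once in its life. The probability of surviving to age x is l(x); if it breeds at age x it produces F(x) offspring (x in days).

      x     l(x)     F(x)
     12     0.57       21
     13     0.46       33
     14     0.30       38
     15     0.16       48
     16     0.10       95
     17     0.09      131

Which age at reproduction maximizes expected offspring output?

13

Expected offspring if breeding at age x = l(x) × F(x):
  age 12: 0.57 × 21 = 11.970
  age 13: 0.46 × 33 = 15.180
  age 14: 0.30 × 38 = 11.400
  age 15: 0.16 × 48 = 7.680
  age 16: 0.10 × 95 = 9.500
  age 17: 0.09 × 131 = 11.790
Maximum at age 13 (15.180).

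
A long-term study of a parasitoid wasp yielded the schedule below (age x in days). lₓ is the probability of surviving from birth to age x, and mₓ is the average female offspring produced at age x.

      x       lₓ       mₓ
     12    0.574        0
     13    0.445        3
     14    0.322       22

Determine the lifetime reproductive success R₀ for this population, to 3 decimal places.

8.419

R₀ = Σ lₓ mₓ:
  age 12: 0.574 × 0 = 0.0000
  age 13: 0.445 × 3 = 1.3350
  age 14: 0.322 × 22 = 7.0840
R₀ = 0.0000 + 1.3350 + 7.0840 = 8.4190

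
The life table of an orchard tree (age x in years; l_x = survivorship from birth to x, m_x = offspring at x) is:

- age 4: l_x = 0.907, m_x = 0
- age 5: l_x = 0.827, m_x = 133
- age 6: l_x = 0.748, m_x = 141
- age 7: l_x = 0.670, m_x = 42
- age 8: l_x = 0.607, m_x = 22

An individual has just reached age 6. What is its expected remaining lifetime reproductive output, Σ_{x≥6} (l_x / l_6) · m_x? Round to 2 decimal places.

l_6 = 0.748. Conditional survival from age 6 to x is l_x / l_6.
  x=6: (0.748/0.748) × 141 = 141.0000
  x=7: (0.670/0.748) × 42 = 37.6203
  x=8: (0.607/0.748) × 22 = 17.8529
Sum = 141.0000 + 37.6203 + 17.8529 = 196.4733

196.47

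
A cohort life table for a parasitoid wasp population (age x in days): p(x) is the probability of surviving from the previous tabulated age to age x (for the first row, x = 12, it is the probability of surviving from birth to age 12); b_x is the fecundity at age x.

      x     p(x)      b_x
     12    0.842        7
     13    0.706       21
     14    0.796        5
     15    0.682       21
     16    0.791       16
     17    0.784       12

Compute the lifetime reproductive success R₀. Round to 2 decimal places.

Survivorship from birth: l_x = p_12·p_13·…·p_x.
  l_12 = 0.84200
  l_13 = 0.59445
  l_14 = 0.47318
  l_15 = 0.32271
  l_16 = 0.25526
  l_17 = 0.20013
R₀ = Σ l_x b_x:
  age 12: 0.84200 × 7 = 5.8940
  age 13: 0.59445 × 21 = 12.4835
  age 14: 0.47318 × 5 = 2.3659
  age 15: 0.32271 × 21 = 6.7769
  age 16: 0.25526 × 16 = 4.0842
  age 17: 0.20013 × 12 = 2.4016
R₀ = 5.8940 + 12.4835 + 2.3659 + 6.7769 + 4.0842 + 2.4016 = 34.0060

34.01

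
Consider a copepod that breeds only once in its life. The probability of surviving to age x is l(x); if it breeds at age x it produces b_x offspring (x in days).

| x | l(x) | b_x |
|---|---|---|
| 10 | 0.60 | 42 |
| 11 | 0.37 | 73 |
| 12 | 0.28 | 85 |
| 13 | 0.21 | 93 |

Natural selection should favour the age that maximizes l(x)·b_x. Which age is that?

11

Expected offspring if breeding at age x = l(x) × b_x:
  age 10: 0.60 × 42 = 25.200
  age 11: 0.37 × 73 = 27.010
  age 12: 0.28 × 85 = 23.800
  age 13: 0.21 × 93 = 19.530
Maximum at age 11 (27.010).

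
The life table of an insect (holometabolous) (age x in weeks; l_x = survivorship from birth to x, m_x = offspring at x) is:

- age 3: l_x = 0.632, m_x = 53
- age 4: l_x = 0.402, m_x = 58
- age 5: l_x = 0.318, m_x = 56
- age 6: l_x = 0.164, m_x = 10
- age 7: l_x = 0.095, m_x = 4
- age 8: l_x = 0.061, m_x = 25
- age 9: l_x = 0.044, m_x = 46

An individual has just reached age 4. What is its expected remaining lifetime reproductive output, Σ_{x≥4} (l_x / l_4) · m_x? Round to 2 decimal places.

l_4 = 0.402. Conditional survival from age 4 to x is l_x / l_4.
  x=4: (0.402/0.402) × 58 = 58.0000
  x=5: (0.318/0.402) × 56 = 44.2985
  x=6: (0.164/0.402) × 10 = 4.0796
  x=7: (0.095/0.402) × 4 = 0.9453
  x=8: (0.061/0.402) × 25 = 3.7935
  x=9: (0.044/0.402) × 46 = 5.0348
Sum = 58.0000 + 44.2985 + 4.0796 + 0.9453 + 3.7935 + 5.0348 = 116.1517

116.15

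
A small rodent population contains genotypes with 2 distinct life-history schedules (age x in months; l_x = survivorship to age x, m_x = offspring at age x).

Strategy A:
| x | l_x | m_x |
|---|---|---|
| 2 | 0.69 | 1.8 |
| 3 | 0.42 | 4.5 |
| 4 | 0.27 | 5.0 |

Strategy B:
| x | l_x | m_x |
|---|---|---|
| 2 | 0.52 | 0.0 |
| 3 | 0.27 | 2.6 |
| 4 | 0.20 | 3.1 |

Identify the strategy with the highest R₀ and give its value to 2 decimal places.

Strategy A: R₀ = 0.69×1.8 + 0.42×4.5 + 0.27×5.0 = 4.4820
Strategy B: R₀ = 0.52×0.0 + 0.27×2.6 + 0.20×3.1 = 1.3220
Highest R₀: strategy A with 4.4820.

4.48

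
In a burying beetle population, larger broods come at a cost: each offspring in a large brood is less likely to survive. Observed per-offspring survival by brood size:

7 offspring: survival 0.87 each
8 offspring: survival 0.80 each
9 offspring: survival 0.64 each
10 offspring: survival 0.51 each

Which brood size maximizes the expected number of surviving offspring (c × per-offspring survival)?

8

Expected surviving offspring = c × s(c):
  c=7: 7 × 0.87 = 6.090
  c=8: 8 × 0.80 = 6.400
  c=9: 9 × 0.64 = 5.760
  c=10: 10 × 0.51 = 5.100
Maximum at c = 8 (6.400 surviving offspring).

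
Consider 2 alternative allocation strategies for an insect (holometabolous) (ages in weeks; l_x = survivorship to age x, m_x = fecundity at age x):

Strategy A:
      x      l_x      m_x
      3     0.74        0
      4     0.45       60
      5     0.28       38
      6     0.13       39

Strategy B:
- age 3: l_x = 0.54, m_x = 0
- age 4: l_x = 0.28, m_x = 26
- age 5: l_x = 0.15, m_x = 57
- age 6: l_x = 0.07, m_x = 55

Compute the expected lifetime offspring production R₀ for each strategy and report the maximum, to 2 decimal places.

Strategy A: R₀ = 0.74×0 + 0.45×60 + 0.28×38 + 0.13×39 = 42.7100
Strategy B: R₀ = 0.54×0 + 0.28×26 + 0.15×57 + 0.07×55 = 19.6800
Highest R₀: strategy A with 42.7100.

42.71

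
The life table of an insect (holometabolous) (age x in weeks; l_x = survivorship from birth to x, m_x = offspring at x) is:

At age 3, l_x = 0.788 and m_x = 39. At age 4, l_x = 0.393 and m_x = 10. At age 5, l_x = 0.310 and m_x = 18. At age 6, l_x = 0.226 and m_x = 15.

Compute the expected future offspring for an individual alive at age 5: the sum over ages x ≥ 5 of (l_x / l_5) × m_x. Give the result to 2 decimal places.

28.94

l_5 = 0.310. Conditional survival from age 5 to x is l_x / l_5.
  x=5: (0.310/0.310) × 18 = 18.0000
  x=6: (0.226/0.310) × 15 = 10.9355
Sum = 18.0000 + 10.9355 = 28.9355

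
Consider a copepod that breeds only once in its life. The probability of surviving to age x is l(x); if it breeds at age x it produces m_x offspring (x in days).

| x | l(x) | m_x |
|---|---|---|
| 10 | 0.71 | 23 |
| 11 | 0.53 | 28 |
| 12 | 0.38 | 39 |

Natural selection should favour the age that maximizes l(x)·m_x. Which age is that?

10

Expected offspring if breeding at age x = l(x) × m_x:
  age 10: 0.71 × 23 = 16.330
  age 11: 0.53 × 28 = 14.840
  age 12: 0.38 × 39 = 14.820
Maximum at age 10 (16.330).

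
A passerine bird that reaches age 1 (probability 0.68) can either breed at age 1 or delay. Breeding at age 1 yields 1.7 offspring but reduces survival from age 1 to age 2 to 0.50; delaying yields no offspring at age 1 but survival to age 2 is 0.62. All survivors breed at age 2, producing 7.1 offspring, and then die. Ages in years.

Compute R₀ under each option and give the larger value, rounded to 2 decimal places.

breed at age 1: R₀ = 0.68 × (1.7 + 0.50 × 7.1) = 0.68 × 5.2500 = 3.5700
delay to age 2: R₀ = 0.68 × (0.62 × 7.1) = 0.68 × 4.4020 = 2.9934
Higher: breed at age 1 (3.5700).

3.57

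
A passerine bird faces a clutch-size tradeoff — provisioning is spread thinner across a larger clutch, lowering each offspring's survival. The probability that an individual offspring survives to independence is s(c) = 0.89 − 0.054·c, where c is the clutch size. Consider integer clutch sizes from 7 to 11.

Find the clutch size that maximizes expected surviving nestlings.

8

Expected surviving nestlings = c × s(c):
  c=7: 7 × 0.512 = 3.584
  c=8: 8 × 0.458 = 3.664
  c=9: 9 × 0.404 = 3.636
  c=10: 10 × 0.350 = 3.500
  c=11: 11 × 0.296 = 3.256
Maximum at c = 8 (3.664 surviving nestlings).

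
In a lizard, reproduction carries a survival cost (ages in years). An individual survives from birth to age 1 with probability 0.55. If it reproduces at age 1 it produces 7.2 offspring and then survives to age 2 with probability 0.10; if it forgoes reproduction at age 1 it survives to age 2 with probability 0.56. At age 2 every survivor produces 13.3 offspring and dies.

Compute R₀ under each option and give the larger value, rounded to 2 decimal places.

4.69

breed at age 1: R₀ = 0.55 × (7.2 + 0.10 × 13.3) = 0.55 × 8.5300 = 4.6915
delay to age 2: R₀ = 0.55 × (0.56 × 13.3) = 0.55 × 7.4480 = 4.0964
Higher: breed at age 1 (4.6915).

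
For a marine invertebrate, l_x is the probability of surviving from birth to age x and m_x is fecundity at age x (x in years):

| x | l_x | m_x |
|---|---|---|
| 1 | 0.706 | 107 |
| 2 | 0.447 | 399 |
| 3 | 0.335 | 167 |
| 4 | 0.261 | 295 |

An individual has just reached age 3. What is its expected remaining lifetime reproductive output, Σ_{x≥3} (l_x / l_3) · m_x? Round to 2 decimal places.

l_3 = 0.335. Conditional survival from age 3 to x is l_x / l_3.
  x=3: (0.335/0.335) × 167 = 167.0000
  x=4: (0.261/0.335) × 295 = 229.8358
Sum = 167.0000 + 229.8358 = 396.8358

396.84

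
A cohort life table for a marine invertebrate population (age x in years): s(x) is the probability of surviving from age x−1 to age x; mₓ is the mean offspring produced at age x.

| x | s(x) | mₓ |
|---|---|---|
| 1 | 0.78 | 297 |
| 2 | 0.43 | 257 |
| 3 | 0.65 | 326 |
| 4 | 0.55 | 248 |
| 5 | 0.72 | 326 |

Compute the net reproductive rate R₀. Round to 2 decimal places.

446.81

Survivorship from birth: l_x = s_1·s_2·…·s_x.
  l_1 = 0.78000
  l_2 = 0.33540
  l_3 = 0.21801
  l_4 = 0.11991
  l_5 = 0.08633
R₀ = Σ l_x mₓ:
  age 1: 0.78000 × 297 = 231.6600
  age 2: 0.33540 × 257 = 86.1978
  age 3: 0.21801 × 326 = 71.0713
  age 4: 0.11991 × 248 = 29.7377
  age 5: 0.08633 × 326 = 28.1436
R₀ = 231.6600 + 86.1978 + 71.0713 + 29.7377 + 28.1436 = 446.8103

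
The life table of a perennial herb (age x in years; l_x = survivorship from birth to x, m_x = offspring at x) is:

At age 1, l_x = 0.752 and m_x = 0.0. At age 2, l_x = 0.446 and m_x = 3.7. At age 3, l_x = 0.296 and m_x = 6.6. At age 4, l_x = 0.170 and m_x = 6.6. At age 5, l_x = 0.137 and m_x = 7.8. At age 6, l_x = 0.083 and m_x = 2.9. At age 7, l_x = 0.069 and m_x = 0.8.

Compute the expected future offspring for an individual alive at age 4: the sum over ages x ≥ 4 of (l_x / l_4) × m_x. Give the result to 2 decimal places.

l_4 = 0.170. Conditional survival from age 4 to x is l_x / l_4.
  x=4: (0.170/0.170) × 6.6 = 6.6000
  x=5: (0.137/0.170) × 7.8 = 6.2859
  x=6: (0.083/0.170) × 2.9 = 1.4159
  x=7: (0.069/0.170) × 0.8 = 0.3247
Sum = 6.6000 + 6.2859 + 1.4159 + 0.3247 = 14.6265

14.63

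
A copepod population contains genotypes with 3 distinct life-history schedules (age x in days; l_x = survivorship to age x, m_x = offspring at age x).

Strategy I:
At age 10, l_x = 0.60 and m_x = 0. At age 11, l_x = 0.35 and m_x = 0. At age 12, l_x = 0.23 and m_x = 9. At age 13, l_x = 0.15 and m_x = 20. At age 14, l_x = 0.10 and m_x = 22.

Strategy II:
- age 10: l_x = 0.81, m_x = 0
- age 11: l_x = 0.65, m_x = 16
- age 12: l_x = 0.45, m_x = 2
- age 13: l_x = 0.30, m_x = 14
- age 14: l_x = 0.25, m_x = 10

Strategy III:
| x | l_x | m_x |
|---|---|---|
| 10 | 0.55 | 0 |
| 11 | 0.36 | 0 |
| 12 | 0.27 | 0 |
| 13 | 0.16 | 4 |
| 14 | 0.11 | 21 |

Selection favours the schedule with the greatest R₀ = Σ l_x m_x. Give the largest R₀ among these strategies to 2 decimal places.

Strategy I: R₀ = 0.60×0 + 0.35×0 + 0.23×9 + 0.15×20 + 0.10×22 = 7.2700
Strategy II: R₀ = 0.81×0 + 0.65×16 + 0.45×2 + 0.30×14 + 0.25×10 = 18.0000
Strategy III: R₀ = 0.55×0 + 0.36×0 + 0.27×0 + 0.16×4 + 0.11×21 = 2.9500
Highest R₀: strategy II with 18.0000.

18.00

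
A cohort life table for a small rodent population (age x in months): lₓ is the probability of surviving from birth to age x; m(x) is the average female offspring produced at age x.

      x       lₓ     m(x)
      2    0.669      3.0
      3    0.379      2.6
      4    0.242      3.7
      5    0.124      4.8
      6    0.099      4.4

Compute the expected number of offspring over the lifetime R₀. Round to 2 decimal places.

4.92

R₀ = Σ lₓ m(x):
  age 2: 0.669 × 3.0 = 2.0070
  age 3: 0.379 × 2.6 = 0.9854
  age 4: 0.242 × 3.7 = 0.8954
  age 5: 0.124 × 4.8 = 0.5952
  age 6: 0.099 × 4.4 = 0.4356
R₀ = 2.0070 + 0.9854 + 0.8954 + 0.5952 + 0.4356 = 4.9186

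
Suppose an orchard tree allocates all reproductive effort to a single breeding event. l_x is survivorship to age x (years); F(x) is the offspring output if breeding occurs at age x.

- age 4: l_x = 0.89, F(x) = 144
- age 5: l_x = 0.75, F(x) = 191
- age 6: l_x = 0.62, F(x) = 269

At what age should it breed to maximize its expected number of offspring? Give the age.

6

Expected offspring if breeding at age x = l_x × F(x):
  age 4: 0.89 × 144 = 128.160
  age 5: 0.75 × 191 = 143.250
  age 6: 0.62 × 269 = 166.780
Maximum at age 6 (166.780).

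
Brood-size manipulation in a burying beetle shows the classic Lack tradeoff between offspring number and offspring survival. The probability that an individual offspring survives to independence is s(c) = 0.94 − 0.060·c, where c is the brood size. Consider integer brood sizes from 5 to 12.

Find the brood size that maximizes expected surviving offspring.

8

Expected surviving offspring = c × s(c):
  c=5: 5 × 0.640 = 3.200
  c=6: 6 × 0.580 = 3.480
  c=7: 7 × 0.520 = 3.640
  c=8: 8 × 0.460 = 3.680
  c=9: 9 × 0.400 = 3.600
  c=10: 10 × 0.340 = 3.400
  c=11: 11 × 0.280 = 3.080
  c=12: 12 × 0.220 = 2.640
Maximum at c = 8 (3.680 surviving offspring).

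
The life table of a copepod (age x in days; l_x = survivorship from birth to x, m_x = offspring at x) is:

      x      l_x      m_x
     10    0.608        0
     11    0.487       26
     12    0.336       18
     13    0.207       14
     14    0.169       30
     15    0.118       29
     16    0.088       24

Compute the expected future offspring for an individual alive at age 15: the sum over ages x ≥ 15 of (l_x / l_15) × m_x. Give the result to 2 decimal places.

l_15 = 0.118. Conditional survival from age 15 to x is l_x / l_15.
  x=15: (0.118/0.118) × 29 = 29.0000
  x=16: (0.088/0.118) × 24 = 17.8983
Sum = 29.0000 + 17.8983 = 46.8983

46.90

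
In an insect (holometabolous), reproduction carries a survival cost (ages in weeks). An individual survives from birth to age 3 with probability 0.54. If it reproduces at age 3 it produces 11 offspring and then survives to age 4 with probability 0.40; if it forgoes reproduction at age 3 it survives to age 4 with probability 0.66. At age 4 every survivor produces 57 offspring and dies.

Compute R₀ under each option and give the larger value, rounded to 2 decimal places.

20.31

breed at age 3: R₀ = 0.54 × (11 + 0.40 × 57) = 0.54 × 33.8000 = 18.2520
delay to age 4: R₀ = 0.54 × (0.66 × 57) = 0.54 × 37.6200 = 20.3148
Higher: delay to age 4 (20.3148).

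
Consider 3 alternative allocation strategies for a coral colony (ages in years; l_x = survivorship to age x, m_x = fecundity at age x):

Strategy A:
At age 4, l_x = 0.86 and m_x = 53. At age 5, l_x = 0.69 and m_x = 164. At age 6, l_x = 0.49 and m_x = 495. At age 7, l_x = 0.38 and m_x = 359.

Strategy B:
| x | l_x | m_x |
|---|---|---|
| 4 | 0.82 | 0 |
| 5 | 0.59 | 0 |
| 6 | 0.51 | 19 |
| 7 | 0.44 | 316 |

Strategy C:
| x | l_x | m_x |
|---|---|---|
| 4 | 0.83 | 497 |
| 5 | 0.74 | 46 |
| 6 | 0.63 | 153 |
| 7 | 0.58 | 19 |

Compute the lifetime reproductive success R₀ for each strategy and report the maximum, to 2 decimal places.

553.96

Strategy A: R₀ = 0.86×53 + 0.69×164 + 0.49×495 + 0.38×359 = 537.7100
Strategy B: R₀ = 0.82×0 + 0.59×0 + 0.51×19 + 0.44×316 = 148.7300
Strategy C: R₀ = 0.83×497 + 0.74×46 + 0.63×153 + 0.58×19 = 553.9600
Highest R₀: strategy C with 553.9600.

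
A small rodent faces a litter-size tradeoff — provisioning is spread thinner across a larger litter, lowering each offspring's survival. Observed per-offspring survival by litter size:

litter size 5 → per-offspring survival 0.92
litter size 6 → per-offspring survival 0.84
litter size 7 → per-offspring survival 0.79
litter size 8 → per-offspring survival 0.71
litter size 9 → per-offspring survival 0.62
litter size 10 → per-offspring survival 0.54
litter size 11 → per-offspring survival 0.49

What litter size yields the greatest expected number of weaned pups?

Expected weaned pups = c × s(c):
  c=5: 5 × 0.92 = 4.600
  c=6: 6 × 0.84 = 5.040
  c=7: 7 × 0.79 = 5.530
  c=8: 8 × 0.71 = 5.680
  c=9: 9 × 0.62 = 5.580
  c=10: 10 × 0.54 = 5.400
  c=11: 11 × 0.49 = 5.390
Maximum at c = 8 (5.680 weaned pups).

8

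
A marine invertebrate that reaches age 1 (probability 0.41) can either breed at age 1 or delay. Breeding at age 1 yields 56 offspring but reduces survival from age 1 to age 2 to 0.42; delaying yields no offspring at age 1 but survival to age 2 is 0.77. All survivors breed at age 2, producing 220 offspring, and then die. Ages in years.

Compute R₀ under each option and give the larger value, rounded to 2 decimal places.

69.45

breed at age 1: R₀ = 0.41 × (56 + 0.42 × 220) = 0.41 × 148.4000 = 60.8440
delay to age 2: R₀ = 0.41 × (0.77 × 220) = 0.41 × 169.4000 = 69.4540
Higher: delay to age 2 (69.4540).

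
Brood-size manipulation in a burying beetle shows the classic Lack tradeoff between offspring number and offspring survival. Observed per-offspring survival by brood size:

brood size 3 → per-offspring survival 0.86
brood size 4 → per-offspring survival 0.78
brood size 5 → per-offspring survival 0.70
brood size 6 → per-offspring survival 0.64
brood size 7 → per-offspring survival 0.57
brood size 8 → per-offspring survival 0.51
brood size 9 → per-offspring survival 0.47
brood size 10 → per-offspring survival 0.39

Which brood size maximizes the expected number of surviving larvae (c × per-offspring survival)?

Expected surviving larvae = c × s(c):
  c=3: 3 × 0.86 = 2.580
  c=4: 4 × 0.78 = 3.120
  c=5: 5 × 0.70 = 3.500
  c=6: 6 × 0.64 = 3.840
  c=7: 7 × 0.57 = 3.990
  c=8: 8 × 0.51 = 4.080
  c=9: 9 × 0.47 = 4.230
  c=10: 10 × 0.39 = 3.900
Maximum at c = 9 (4.230 surviving larvae).

9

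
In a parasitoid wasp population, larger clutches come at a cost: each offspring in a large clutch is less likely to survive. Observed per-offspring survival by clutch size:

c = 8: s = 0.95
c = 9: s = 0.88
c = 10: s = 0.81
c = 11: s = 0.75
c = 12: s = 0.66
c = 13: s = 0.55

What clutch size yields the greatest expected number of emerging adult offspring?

Expected emerging adult offspring = c × s(c):
  c=8: 8 × 0.95 = 7.600
  c=9: 9 × 0.88 = 7.920
  c=10: 10 × 0.81 = 8.100
  c=11: 11 × 0.75 = 8.250
  c=12: 12 × 0.66 = 7.920
  c=13: 13 × 0.55 = 7.150
Maximum at c = 11 (8.250 emerging adult offspring).

11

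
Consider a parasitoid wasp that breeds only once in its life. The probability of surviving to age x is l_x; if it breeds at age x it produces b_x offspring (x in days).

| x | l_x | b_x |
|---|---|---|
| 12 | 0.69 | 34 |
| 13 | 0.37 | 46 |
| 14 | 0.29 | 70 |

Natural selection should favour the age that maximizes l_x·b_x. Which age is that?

12

Expected offspring if breeding at age x = l_x × b_x:
  age 12: 0.69 × 34 = 23.460
  age 13: 0.37 × 46 = 17.020
  age 14: 0.29 × 70 = 20.300
Maximum at age 12 (23.460).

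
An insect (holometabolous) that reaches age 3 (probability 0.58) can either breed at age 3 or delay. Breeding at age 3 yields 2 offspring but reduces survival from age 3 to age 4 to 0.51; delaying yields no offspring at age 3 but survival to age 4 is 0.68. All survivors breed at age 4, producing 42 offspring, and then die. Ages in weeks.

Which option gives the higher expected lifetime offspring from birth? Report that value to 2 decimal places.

breed at age 3: R₀ = 0.58 × (2 + 0.51 × 42) = 0.58 × 23.4200 = 13.5836
delay to age 4: R₀ = 0.58 × (0.68 × 42) = 0.58 × 28.5600 = 16.5648
Higher: delay to age 4 (16.5648).

16.56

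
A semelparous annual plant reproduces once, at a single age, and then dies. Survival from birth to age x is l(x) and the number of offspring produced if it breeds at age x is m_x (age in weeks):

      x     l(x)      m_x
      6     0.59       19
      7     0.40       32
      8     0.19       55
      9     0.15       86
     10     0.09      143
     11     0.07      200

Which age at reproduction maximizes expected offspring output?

11

Expected offspring if breeding at age x = l(x) × m_x:
  age 6: 0.59 × 19 = 11.210
  age 7: 0.40 × 32 = 12.800
  age 8: 0.19 × 55 = 10.450
  age 9: 0.15 × 86 = 12.900
  age 10: 0.09 × 143 = 12.870
  age 11: 0.07 × 200 = 14.000
Maximum at age 11 (14.000).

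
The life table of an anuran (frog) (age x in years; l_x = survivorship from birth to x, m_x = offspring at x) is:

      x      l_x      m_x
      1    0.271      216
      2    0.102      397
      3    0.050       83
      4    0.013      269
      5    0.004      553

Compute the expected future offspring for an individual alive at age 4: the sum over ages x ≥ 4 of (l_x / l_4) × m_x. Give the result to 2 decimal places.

439.15

l_4 = 0.013. Conditional survival from age 4 to x is l_x / l_4.
  x=4: (0.013/0.013) × 269 = 269.0000
  x=5: (0.004/0.013) × 553 = 170.1538
Sum = 269.0000 + 170.1538 = 439.1538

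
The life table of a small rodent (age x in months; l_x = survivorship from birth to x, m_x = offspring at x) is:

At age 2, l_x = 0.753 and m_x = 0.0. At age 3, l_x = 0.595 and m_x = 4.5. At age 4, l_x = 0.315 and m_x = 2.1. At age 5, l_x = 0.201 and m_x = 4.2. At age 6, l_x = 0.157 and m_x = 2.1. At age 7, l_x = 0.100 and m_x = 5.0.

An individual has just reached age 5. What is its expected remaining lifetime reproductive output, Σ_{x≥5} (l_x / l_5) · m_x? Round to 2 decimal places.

l_5 = 0.201. Conditional survival from age 5 to x is l_x / l_5.
  x=5: (0.201/0.201) × 4.2 = 4.2000
  x=6: (0.157/0.201) × 2.1 = 1.6403
  x=7: (0.100/0.201) × 5.0 = 2.4876
Sum = 4.2000 + 1.6403 + 2.4876 = 8.3279

8.33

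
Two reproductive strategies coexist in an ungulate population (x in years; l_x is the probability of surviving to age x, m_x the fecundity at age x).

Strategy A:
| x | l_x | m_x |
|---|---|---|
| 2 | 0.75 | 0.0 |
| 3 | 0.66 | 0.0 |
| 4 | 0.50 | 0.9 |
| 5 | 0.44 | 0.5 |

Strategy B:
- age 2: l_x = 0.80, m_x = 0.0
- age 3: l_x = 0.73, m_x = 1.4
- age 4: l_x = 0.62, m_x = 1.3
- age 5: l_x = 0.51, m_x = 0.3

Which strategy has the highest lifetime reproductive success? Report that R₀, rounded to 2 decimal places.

Strategy A: R₀ = 0.75×0.0 + 0.66×0.0 + 0.50×0.9 + 0.44×0.5 = 0.6700
Strategy B: R₀ = 0.80×0.0 + 0.73×1.4 + 0.62×1.3 + 0.51×0.3 = 1.9810
Highest R₀: strategy B with 1.9810.

1.98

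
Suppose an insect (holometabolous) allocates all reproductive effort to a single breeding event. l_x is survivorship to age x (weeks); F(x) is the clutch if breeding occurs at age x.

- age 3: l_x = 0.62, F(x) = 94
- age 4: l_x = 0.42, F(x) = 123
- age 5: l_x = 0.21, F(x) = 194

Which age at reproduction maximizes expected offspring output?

Expected offspring if breeding at age x = l_x × F(x):
  age 3: 0.62 × 94 = 58.280
  age 4: 0.42 × 123 = 51.660
  age 5: 0.21 × 194 = 40.740
Maximum at age 3 (58.280).

3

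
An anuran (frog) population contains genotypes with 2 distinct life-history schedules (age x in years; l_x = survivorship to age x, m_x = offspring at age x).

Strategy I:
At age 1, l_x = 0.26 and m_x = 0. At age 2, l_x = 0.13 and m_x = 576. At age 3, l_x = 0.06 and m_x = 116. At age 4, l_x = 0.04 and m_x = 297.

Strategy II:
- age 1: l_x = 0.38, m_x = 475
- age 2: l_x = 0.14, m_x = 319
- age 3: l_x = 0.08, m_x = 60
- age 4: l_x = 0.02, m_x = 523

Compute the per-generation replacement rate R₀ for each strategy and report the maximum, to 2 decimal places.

240.42

Strategy I: R₀ = 0.26×0 + 0.13×576 + 0.06×116 + 0.04×297 = 93.7200
Strategy II: R₀ = 0.38×475 + 0.14×319 + 0.08×60 + 0.02×523 = 240.4200
Highest R₀: strategy II with 240.4200.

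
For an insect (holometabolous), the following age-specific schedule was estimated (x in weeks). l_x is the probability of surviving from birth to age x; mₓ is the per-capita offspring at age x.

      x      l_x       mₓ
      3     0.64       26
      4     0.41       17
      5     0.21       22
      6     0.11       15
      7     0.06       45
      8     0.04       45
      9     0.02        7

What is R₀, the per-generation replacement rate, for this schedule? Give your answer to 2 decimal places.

R₀ = Σ l_x mₓ:
  age 3: 0.64 × 26 = 16.6400
  age 4: 0.41 × 17 = 6.9700
  age 5: 0.21 × 22 = 4.6200
  age 6: 0.11 × 15 = 1.6500
  age 7: 0.06 × 45 = 2.7000
  age 8: 0.04 × 45 = 1.8000
  age 9: 0.02 × 7 = 0.1400
R₀ = 16.6400 + 6.9700 + 4.6200 + 1.6500 + 2.7000 + 1.8000 + 0.1400 = 34.5200

34.52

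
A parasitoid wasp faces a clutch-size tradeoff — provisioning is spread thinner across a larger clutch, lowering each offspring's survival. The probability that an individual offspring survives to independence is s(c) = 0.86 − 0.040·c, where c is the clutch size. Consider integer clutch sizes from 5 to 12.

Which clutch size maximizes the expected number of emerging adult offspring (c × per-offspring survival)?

11

Expected emerging adult offspring = c × s(c):
  c=5: 5 × 0.660 = 3.300
  c=6: 6 × 0.620 = 3.720
  c=7: 7 × 0.580 = 4.060
  c=8: 8 × 0.540 = 4.320
  c=9: 9 × 0.500 = 4.500
  c=10: 10 × 0.460 = 4.600
  c=11: 11 × 0.420 = 4.620
  c=12: 12 × 0.380 = 4.560
Maximum at c = 11 (4.620 emerging adult offspring).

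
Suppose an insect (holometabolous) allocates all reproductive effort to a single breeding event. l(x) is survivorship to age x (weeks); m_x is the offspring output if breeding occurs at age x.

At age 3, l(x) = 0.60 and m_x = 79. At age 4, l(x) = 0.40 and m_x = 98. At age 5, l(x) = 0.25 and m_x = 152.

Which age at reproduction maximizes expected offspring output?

Expected offspring if breeding at age x = l(x) × m_x:
  age 3: 0.60 × 79 = 47.400
  age 4: 0.40 × 98 = 39.200
  age 5: 0.25 × 152 = 38.000
Maximum at age 3 (47.400).

3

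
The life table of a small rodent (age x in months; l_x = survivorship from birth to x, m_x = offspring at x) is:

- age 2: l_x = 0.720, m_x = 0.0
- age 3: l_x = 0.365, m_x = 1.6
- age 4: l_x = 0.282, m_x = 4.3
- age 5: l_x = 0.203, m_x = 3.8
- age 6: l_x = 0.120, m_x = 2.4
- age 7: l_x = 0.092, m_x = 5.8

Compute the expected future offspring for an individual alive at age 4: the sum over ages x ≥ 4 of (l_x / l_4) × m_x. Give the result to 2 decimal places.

9.95

l_4 = 0.282. Conditional survival from age 4 to x is l_x / l_4.
  x=4: (0.282/0.282) × 4.3 = 4.3000
  x=5: (0.203/0.282) × 3.8 = 2.7355
  x=6: (0.120/0.282) × 2.4 = 1.0213
  x=7: (0.092/0.282) × 5.8 = 1.8922
Sum = 4.3000 + 2.7355 + 1.0213 + 1.8922 = 9.9489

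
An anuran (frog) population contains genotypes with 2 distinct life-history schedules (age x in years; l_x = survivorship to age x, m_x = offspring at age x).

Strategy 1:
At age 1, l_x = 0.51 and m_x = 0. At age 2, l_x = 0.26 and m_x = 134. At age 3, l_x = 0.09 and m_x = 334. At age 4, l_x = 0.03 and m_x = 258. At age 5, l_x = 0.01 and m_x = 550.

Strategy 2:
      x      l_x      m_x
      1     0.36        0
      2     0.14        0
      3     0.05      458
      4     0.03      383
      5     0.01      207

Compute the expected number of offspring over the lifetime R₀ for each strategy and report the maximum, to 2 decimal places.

78.14

Strategy 1: R₀ = 0.51×0 + 0.26×134 + 0.09×334 + 0.03×258 + 0.01×550 = 78.1400
Strategy 2: R₀ = 0.36×0 + 0.14×0 + 0.05×458 + 0.03×383 + 0.01×207 = 36.4600
Highest R₀: strategy 1 with 78.1400.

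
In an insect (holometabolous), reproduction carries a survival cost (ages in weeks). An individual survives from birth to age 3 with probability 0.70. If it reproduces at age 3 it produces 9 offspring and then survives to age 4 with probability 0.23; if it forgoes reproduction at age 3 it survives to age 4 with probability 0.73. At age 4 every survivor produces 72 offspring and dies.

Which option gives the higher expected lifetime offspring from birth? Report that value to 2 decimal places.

36.79

breed at age 3: R₀ = 0.70 × (9 + 0.23 × 72) = 0.70 × 25.5600 = 17.8920
delay to age 4: R₀ = 0.70 × (0.73 × 72) = 0.70 × 52.5600 = 36.7920
Higher: delay to age 4 (36.7920).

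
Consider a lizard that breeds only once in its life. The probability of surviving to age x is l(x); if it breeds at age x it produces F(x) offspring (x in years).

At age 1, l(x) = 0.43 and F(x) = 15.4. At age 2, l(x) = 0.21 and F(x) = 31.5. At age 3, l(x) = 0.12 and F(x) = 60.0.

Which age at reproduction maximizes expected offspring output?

Expected offspring if breeding at age x = l(x) × F(x):
  age 1: 0.43 × 15.4 = 6.622
  age 2: 0.21 × 31.5 = 6.615
  age 3: 0.12 × 60.0 = 7.200
Maximum at age 3 (7.200).

3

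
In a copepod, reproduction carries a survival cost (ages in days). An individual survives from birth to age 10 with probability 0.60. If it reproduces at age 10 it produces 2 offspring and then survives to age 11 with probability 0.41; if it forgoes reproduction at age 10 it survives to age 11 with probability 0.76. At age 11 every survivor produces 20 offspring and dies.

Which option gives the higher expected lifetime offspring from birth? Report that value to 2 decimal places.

breed at age 10: R₀ = 0.60 × (2 + 0.41 × 20) = 0.60 × 10.2000 = 6.1200
delay to age 11: R₀ = 0.60 × (0.76 × 20) = 0.60 × 15.2000 = 9.1200
Higher: delay to age 11 (9.1200).

9.12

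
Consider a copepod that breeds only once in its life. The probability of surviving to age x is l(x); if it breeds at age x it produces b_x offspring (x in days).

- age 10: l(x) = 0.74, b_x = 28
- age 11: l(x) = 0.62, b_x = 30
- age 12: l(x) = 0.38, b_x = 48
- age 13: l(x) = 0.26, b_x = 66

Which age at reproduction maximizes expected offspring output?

10

Expected offspring if breeding at age x = l(x) × b_x:
  age 10: 0.74 × 28 = 20.720
  age 11: 0.62 × 30 = 18.600
  age 12: 0.38 × 48 = 18.240
  age 13: 0.26 × 66 = 17.160
Maximum at age 10 (20.720).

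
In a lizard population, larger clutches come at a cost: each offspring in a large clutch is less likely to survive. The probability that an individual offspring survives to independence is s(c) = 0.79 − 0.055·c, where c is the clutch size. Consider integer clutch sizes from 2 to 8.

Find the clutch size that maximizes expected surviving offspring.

Expected surviving offspring = c × s(c):
  c=2: 2 × 0.680 = 1.360
  c=3: 3 × 0.625 = 1.875
  c=4: 4 × 0.570 = 2.280
  c=5: 5 × 0.515 = 2.575
  c=6: 6 × 0.460 = 2.760
  c=7: 7 × 0.405 = 2.835
  c=8: 8 × 0.350 = 2.800
Maximum at c = 7 (2.835 surviving offspring).

7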